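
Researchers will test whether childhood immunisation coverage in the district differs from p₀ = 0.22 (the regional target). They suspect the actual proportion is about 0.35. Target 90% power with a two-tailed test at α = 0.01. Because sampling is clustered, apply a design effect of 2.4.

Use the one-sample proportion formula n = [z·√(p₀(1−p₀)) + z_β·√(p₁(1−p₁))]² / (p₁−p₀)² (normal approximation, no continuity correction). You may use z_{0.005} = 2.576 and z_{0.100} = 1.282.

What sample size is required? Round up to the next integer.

n = 401

n = [z_{α/2}·√(p₀q₀) + z_β·√(p₁q₁)]² / (p₁ − p₀)²
  = [2.576·√(0.22·0.78) + 1.282·√(0.35·0.65)]² / (0.13)²
  = [2.576·0.4142 + 1.282·0.4770]² / 0.0169
  = [1.6786]² / 0.0169
  = 166.72
Design effect: 2.4 × 166.72 = 400.13.
Round up → n = 401.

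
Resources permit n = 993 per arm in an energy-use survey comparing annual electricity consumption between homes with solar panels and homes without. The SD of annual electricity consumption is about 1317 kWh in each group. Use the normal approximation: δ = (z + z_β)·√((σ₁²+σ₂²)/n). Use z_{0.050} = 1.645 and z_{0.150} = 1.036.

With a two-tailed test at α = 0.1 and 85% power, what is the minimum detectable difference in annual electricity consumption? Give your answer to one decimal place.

Minimum detectable difference ≈ 158.5 kWh

δ = (z_{α/2} + z_β) · √((σ₁²+σ₂²)/n)
  = (1.645 + 1.036) · √(3468978/993)
  = 2.681 · √3493.4
  = 2.681 · 59.1053
  = 158.4612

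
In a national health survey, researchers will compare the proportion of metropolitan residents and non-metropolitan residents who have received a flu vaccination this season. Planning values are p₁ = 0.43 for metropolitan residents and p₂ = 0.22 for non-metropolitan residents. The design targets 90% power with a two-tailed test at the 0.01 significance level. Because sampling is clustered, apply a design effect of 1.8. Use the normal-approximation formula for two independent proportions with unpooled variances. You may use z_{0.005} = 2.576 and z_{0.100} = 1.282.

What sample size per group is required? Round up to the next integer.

n = 254 per group

n = (z_{α/2} + z_β)² · [p₁(1−p₁) + p₂(1−p₂)] / (p₁ − p₂)²
  = (2.576 + 1.282)² · (0.43·0.57 + 0.22·0.78) / (0.21)²
  = (3.858)² · (0.2451 + 0.1716) / 0.0441
  = 14.8842 · 0.4167 / 0.0441
  = 140.64
Design effect: 1.8 × 140.64 = 253.15.
Round up → n = 254 per group.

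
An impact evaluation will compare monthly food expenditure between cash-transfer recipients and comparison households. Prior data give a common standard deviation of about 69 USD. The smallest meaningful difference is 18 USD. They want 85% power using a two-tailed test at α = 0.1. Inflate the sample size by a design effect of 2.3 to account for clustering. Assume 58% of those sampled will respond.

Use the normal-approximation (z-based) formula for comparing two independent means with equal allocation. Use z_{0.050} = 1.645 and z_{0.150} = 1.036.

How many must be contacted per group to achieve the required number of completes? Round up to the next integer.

n = 838 per group

n = (z_{α/2} + z_β)² · (σ₁² + σ₂²) / δ²
  = (1.645 + 1.036)² · (2·69² = 9522) / 18²
  = 7.1878 · 9522 / 324
  = 211.24
Design effect: 2.3 × 211.24 = 485.85.
Adjust for 58% response: 485.85 / 0.58 = 837.68.
Round up → n = 838 per group.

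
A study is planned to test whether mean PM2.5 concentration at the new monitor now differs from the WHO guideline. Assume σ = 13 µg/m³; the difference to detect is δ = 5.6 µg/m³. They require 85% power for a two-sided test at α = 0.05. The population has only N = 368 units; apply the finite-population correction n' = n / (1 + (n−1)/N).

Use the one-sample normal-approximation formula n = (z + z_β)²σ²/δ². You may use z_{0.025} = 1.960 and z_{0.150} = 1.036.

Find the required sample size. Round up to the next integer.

n = (z_{α/2} + z_β)² · σ² / δ²
  = (1.960 + 1.036)² · 13² / 5.6²
  = 8.9760 · 169 / 31.36
  = 48.37
Finite-population correction (N = 368): 48.37 / (1 + (48.37 − 1)/368) = 42.86.
Round up → n = 43.

n = 43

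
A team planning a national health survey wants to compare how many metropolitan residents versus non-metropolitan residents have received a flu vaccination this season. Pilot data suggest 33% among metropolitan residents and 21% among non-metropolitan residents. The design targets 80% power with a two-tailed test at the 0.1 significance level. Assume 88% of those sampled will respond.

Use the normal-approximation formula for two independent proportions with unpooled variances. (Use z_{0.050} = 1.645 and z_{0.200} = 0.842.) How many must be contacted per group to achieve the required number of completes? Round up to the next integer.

n = 189 per group

n = (z_{α/2} + z_β)² · [p₁(1−p₁) + p₂(1−p₂)] / (p₁ − p₂)²
  = (1.645 + 0.842)² · (0.33·0.67 + 0.21·0.79) / (0.12)²
  = (2.487)² · (0.2211 + 0.1659) / 0.0144
  = 6.1852 · 0.3870 / 0.0144
  = 166.23
Adjust for 88% response: 166.23 / 0.88 = 188.89.
Round up → n = 189 per group.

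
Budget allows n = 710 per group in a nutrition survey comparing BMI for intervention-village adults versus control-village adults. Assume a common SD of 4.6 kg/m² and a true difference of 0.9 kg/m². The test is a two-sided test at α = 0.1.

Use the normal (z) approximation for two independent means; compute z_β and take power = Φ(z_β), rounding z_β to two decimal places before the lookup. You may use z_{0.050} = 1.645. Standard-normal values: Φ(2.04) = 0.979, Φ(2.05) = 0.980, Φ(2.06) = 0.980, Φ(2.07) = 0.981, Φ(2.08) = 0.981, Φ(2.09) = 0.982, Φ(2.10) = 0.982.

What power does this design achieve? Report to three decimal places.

Power ≈ 0.979

z_β = δ·√(n/(σ₁²+σ₂²)) − z_{α/2}
    = 0.9 · √(710/42.32) − 1.645
    = 0.9 · 4.09597 − 1.645
    = 3.6864 − 1.645 = 2.0414 → 2.04
Power = Φ(2.04) = 0.979.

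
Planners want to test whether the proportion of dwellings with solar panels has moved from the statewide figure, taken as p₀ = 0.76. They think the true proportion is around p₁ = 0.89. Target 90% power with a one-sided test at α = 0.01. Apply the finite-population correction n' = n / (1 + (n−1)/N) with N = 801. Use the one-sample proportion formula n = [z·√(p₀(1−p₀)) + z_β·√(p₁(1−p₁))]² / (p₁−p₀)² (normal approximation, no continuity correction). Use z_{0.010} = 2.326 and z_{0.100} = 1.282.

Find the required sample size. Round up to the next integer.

n = 101

n = [z_α·√(p₀q₀) + z_β·√(p₁q₁)]² / (p₁ − p₀)²
  = [2.326·√(0.76·0.24) + 1.282·√(0.89·0.11)]² / (0.13)²
  = [2.326·0.4271 + 1.282·0.3129]² / 0.0169
  = [1.3945]² / 0.0169
  = 115.07
Finite-population correction (N = 801): 115.07 / (1 + (115.07 − 1)/801) = 100.73.
Round up → n = 101.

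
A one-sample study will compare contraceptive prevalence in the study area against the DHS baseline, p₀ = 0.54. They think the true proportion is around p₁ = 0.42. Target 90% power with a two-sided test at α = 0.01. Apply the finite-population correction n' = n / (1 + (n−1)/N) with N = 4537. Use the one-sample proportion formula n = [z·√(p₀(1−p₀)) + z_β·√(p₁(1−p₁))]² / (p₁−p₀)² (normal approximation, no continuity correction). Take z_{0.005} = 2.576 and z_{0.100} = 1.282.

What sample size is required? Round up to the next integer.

n = [z_{α/2}·√(p₀q₀) + z_β·√(p₁q₁)]² / (p₁ − p₀)²
  = [2.576·√(0.54·0.46) + 1.282·√(0.42·0.58)]² / (-0.12)²
  = [2.576·0.4984 + 1.282·0.4936]² / 0.0144
  = [1.9166]² / 0.0144
  = 255.10
Finite-population correction (N = 4537): 255.10 / (1 + (255.10 − 1)/4537) = 241.57.
Round up → n = 242.

n = 242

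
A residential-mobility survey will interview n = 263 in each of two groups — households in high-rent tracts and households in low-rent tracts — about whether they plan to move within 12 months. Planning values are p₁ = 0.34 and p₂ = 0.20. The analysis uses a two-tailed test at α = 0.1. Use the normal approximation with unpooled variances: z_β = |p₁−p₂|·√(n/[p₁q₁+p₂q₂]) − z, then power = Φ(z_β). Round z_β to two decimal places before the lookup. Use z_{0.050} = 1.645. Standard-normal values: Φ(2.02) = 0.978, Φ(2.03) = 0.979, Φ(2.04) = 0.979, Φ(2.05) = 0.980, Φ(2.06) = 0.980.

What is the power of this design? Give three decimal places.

Power ≈ 0.978

z_β = |p₁−p₂|·√(n/[p₁q₁+p₂q₂]) − z_{α/2}
    = 0.14 · √(263/0.3844) − 1.645
    = 0.14 · 26.1569 − 1.645
    = 3.6620 − 1.645 = 2.0170 → 2.02
Power = Φ(2.02) = 0.978.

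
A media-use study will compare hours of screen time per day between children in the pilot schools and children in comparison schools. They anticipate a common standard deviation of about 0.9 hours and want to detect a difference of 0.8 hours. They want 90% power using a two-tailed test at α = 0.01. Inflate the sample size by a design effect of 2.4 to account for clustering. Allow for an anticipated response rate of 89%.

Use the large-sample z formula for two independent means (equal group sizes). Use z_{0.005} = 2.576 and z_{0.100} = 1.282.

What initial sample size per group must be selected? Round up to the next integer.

n = (z_{α/2} + z_β)² · (σ₁² + σ₂²) / δ²
  = (2.576 + 1.282)² · (2·0.9² = 1.62) / 0.8²
  = 14.8842 · 1.62 / 0.64
  = 37.68
Design effect: 2.4 × 37.68 = 90.42.
Adjust for 89% response: 90.42 / 0.89 = 101.60.
Round up → n = 102 per group.

n = 102 per group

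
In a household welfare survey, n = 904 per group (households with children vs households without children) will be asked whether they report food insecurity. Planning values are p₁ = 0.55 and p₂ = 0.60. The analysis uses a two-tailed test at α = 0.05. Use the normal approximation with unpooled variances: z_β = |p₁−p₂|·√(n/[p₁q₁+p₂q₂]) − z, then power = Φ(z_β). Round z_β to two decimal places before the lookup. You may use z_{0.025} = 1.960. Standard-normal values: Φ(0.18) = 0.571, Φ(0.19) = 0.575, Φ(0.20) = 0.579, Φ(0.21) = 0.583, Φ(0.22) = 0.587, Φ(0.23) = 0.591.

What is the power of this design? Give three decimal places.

Power ≈ 0.575

z_β = |p₁−p₂|·√(n/[p₁q₁+p₂q₂]) − z_{α/2}
    = 0.05 · √(904/0.4875) − 1.960
    = 0.05 · 43.0623 − 1.960
    = 2.1531 − 1.960 = 0.1931 → 0.19
Power = Φ(0.19) = 0.575.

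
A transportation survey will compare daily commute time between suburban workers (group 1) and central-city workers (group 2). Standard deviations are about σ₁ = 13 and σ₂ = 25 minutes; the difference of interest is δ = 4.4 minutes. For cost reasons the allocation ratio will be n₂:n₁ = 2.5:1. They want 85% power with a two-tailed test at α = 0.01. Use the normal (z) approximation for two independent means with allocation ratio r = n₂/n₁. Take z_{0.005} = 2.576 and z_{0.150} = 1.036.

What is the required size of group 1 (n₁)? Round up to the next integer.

n₁ = (z_{α/2} + z_β)² · (σ₁² + σ₂²/r) / δ²
   = (2.576 + 1.036)² · (13² + 25²/2.5) / 4.4²
   = 13.0465 · (169 + 250) / 19.36
   = 13.0465 · 419 / 19.36
   = 282.36
Round up → n₁ = 283; n₂ = r·n₁ = 2.5 × 283 = 708.

n₁ = 283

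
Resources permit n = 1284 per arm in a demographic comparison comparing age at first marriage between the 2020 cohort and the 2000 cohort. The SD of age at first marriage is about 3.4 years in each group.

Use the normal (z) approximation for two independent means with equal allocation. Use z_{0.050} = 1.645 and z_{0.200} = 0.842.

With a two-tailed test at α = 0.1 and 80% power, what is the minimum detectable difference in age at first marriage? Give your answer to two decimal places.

Minimum detectable difference ≈ 0.33 years

δ = (z_{α/2} + z_β) · √((σ₁²+σ₂²)/n)
  = (1.645 + 0.842) · √(23.12/1284)
  = 2.487 · √0.01801
  = 2.487 · 0.1342
  = 0.3337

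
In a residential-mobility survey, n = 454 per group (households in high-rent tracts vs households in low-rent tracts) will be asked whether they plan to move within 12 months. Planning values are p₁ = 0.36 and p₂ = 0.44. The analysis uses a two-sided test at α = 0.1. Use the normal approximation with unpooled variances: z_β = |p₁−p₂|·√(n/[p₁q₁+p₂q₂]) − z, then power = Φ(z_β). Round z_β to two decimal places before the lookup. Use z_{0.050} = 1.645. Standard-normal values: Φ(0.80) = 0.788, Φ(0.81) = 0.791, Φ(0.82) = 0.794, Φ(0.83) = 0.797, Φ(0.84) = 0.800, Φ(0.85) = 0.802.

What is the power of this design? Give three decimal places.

Power ≈ 0.794

z_β = |p₁−p₂|·√(n/[p₁q₁+p₂q₂]) − z_{α/2}
    = 0.08 · √(454/0.4768) − 1.645
    = 0.08 · 30.8574 − 1.645
    = 2.4686 − 1.645 = 0.8236 → 0.82
Power = Φ(0.82) = 0.794.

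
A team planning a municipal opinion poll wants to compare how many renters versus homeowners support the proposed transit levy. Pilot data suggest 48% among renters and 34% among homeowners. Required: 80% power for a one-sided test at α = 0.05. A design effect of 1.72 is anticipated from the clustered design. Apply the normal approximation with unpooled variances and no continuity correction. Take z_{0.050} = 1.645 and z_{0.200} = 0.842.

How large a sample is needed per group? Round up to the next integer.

n = 258 per group

n = (z_α + z_β)² · [p₁(1−p₁) + p₂(1−p₂)] / (p₁ − p₂)²
  = (1.645 + 0.842)² · (0.48·0.52 + 0.34·0.66) / (0.14)²
  = (2.487)² · (0.2496 + 0.2244) / 0.0196
  = 6.1852 · 0.4740 / 0.0196
  = 149.58
Design effect: 1.72 × 149.58 = 257.28.
Round up → n = 258 per group.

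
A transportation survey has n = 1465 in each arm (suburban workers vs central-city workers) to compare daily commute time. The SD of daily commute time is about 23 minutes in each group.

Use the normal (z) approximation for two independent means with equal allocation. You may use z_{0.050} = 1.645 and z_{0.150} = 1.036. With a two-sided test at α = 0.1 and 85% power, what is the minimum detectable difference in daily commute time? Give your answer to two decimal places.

Minimum detectable difference ≈ 2.28 minutes

δ = (z_{α/2} + z_β) · √((σ₁²+σ₂²)/n)
  = (1.645 + 1.036) · √(1058/1465)
  = 2.681 · √0.72218
  = 2.681 · 0.8498
  = 2.2784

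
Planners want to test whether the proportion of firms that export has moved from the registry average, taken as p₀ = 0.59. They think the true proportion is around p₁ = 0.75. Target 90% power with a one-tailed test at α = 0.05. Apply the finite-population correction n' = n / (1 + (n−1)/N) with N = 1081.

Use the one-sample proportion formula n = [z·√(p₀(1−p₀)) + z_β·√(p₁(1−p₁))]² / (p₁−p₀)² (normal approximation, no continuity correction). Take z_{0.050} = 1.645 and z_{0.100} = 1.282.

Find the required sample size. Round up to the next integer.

n = 69

n = [z_α·√(p₀q₀) + z_β·√(p₁q₁)]² / (p₁ − p₀)²
  = [1.645·√(0.59·0.41) + 1.282·√(0.75·0.25)]² / (0.16)²
  = [1.645·0.4918 + 1.282·0.4330]² / 0.0256
  = [1.3642]² / 0.0256
  = 72.70
Finite-population correction (N = 1081): 72.70 / (1 + (72.70 − 1)/1081) = 68.17.
Round up → n = 69.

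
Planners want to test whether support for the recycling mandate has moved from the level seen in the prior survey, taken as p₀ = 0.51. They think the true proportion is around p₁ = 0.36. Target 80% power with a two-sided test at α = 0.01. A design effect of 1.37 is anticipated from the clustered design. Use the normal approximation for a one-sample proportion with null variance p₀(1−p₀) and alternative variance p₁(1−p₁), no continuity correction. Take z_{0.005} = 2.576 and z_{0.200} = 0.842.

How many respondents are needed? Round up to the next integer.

n = [z_{α/2}·√(p₀q₀) + z_β·√(p₁q₁)]² / (p₁ − p₀)²
  = [2.576·√(0.51·0.49) + 0.842·√(0.36·0.64)]² / (-0.15)²
  = [2.576·0.4999 + 0.842·0.4800]² / 0.0225
  = [1.6919]² / 0.0225
  = 127.22
Design effect: 1.37 × 127.22 = 174.30.
Round up → n = 175.

n = 175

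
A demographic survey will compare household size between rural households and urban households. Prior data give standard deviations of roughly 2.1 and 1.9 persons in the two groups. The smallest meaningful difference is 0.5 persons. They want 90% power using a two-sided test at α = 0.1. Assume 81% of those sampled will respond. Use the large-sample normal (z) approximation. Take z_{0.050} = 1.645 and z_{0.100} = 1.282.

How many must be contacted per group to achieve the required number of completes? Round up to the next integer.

n = 340 per group

n = (z_{α/2} + z_β)² · (σ₁² + σ₂²) / δ²
  = (1.645 + 1.282)² · (2.1² + 1.9² = 8.02) / 0.5²
  = 8.5673 · 8.02 / 0.25
  = 274.84
Adjust for 81% response: 274.84 / 0.81 = 339.31.
Round up → n = 340 per group.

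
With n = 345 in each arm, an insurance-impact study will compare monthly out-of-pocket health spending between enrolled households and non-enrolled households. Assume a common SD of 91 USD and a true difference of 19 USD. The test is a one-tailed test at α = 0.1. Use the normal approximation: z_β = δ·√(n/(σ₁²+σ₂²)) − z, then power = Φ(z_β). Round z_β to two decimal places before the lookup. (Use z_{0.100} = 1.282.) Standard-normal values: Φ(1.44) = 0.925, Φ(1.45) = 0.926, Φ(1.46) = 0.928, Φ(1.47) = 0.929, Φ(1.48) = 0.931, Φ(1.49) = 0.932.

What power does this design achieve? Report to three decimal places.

z_β = δ·√(n/(σ₁²+σ₂²)) − z_α
    = 19 · √(345/16562) − 1.282
    = 19 · 0.14433 − 1.282
    = 2.7422 − 1.282 = 1.4602 → 1.46
Power = Φ(1.46) = 0.928.

Power ≈ 0.928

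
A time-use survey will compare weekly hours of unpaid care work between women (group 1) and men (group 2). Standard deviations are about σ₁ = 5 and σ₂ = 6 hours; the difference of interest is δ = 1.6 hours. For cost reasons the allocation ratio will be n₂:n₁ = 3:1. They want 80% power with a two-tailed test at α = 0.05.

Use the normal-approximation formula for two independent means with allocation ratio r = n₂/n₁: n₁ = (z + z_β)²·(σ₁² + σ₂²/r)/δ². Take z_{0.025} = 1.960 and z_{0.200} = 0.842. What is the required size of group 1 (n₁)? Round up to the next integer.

n₁ = (z_{α/2} + z_β)² · (σ₁² + σ₂²/r) / δ²
   = (1.960 + 0.842)² · (5² + 6²/3) / 1.6²
   = 7.8512 · (25 + 12) / 2.56
   = 7.8512 · 37 / 2.56
   = 113.47
Round up → n₁ = 114; n₂ = r·n₁ = 3 × 114 = 342.

n₁ = 114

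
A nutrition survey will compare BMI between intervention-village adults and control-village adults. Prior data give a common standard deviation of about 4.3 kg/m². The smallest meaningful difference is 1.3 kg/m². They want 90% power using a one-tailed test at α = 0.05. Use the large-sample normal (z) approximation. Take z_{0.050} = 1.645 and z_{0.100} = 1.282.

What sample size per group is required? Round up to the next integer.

n = 188 per group

n = (z_α + z_β)² · (σ₁² + σ₂²) / δ²
  = (1.645 + 1.282)² · (2·4.3² = 36.98) / 1.3²
  = 8.5673 · 36.98 / 1.69
  = 187.47
Round up → n = 188 per group.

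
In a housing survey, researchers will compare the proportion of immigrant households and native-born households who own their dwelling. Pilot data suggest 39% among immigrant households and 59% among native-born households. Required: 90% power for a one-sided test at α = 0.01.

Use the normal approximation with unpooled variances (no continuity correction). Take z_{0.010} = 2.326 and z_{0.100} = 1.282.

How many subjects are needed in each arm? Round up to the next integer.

n = 157 per group

n = (z_α + z_β)² · [p₁(1−p₁) + p₂(1−p₂)] / (p₁ − p₂)²
  = (2.326 + 1.282)² · (0.39·0.61 + 0.59·0.41) / (-0.20)²
  = (3.608)² · (0.2379 + 0.2419) / 0.0400
  = 13.0177 · 0.4798 / 0.0400
  = 156.15
Round up → n = 157 per group.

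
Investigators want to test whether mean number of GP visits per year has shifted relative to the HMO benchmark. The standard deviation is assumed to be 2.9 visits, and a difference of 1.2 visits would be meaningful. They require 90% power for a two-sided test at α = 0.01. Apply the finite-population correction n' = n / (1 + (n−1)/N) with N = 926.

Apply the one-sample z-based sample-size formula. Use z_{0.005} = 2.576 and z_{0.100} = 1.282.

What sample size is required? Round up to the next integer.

n = (z_{α/2} + z_β)² · σ² / δ²
  = (2.576 + 1.282)² · 2.9² / 1.2²
  = 14.8842 · 8.41 / 1.44
  = 86.93
Finite-population correction (N = 926): 86.93 / (1 + (86.93 − 1)/926) = 79.55.
Round up → n = 80.

n = 80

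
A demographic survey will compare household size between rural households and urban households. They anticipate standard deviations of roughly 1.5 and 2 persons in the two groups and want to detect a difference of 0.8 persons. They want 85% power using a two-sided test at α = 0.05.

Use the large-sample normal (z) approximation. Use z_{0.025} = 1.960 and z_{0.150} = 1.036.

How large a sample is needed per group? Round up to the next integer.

n = (z_{α/2} + z_β)² · (σ₁² + σ₂²) / δ²
  = (1.960 + 1.036)² · (1.5² + 2² = 6.25) / 0.8²
  = 8.9760 · 6.25 / 0.64
  = 87.66
Round up → n = 88 per group.

n = 88 per group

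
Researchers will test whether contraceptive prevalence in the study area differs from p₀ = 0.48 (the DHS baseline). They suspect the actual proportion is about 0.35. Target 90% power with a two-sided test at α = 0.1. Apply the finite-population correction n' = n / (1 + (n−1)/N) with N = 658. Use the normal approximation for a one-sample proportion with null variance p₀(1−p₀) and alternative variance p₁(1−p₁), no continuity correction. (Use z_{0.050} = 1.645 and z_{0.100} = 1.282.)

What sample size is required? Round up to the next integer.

n = [z_{α/2}·√(p₀q₀) + z_β·√(p₁q₁)]² / (p₁ − p₀)²
  = [1.645·√(0.48·0.52) + 1.282·√(0.35·0.65)]² / (-0.13)²
  = [1.645·0.4996 + 1.282·0.4770]² / 0.0169
  = [1.4333]² / 0.0169
  = 121.56
Finite-population correction (N = 658): 121.56 / (1 + (121.56 − 1)/658) = 102.74.
Round up → n = 103.

n = 103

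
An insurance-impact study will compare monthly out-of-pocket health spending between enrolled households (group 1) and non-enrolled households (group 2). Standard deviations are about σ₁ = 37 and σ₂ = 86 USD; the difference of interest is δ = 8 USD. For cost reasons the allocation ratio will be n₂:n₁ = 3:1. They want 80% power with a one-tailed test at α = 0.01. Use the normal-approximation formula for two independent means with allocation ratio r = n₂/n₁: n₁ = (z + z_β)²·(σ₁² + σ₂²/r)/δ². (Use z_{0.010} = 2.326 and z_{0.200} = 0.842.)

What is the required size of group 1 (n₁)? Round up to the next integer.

n₁ = (z_α + z_β)² · (σ₁² + σ₂²/r) / δ²
   = (2.326 + 0.842)² · (37² + 86²/3) / 8²
   = 10.0362 · (1369 + 2465.3) / 64
   = 10.0362 · 3834.3 / 64
   = 601.28
Round up → n₁ = 602; n₂ = r·n₁ = 3 × 602 = 1806.

n₁ = 602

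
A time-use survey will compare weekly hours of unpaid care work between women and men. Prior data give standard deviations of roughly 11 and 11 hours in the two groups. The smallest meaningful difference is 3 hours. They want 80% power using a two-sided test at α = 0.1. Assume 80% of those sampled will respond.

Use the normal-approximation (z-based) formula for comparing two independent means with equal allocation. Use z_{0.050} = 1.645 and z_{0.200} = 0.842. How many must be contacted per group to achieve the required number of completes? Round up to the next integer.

n = 208 per group

n = (z_{α/2} + z_β)² · (σ₁² + σ₂²) / δ²
  = (1.645 + 0.842)² · (11² + 11² = 242) / 3²
  = 6.1852 · 242 / 9
  = 166.31
Adjust for 80% response: 166.31 / 0.80 = 207.89.
Round up → n = 208 per group.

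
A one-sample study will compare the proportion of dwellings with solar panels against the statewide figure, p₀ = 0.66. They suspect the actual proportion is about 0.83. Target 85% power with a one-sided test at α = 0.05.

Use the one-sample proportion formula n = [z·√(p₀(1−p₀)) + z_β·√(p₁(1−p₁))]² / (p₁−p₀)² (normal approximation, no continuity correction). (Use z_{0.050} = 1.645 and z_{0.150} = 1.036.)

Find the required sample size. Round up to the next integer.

n = [z_α·√(p₀q₀) + z_β·√(p₁q₁)]² / (p₁ − p₀)²
  = [1.645·√(0.66·0.34) + 1.036·√(0.83·0.17)]² / (0.17)²
  = [1.645·0.4737 + 1.036·0.3756]² / 0.0289
  = [1.1684]² / 0.0289
  = 47.24
Round up → n = 48.

n = 48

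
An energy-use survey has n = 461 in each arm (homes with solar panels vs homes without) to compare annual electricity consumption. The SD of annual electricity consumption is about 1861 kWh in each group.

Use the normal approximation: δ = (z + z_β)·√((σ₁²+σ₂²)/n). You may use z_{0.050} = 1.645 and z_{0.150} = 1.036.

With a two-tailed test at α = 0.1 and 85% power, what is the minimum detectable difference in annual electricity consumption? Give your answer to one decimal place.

Minimum detectable difference ≈ 328.6 kWh

δ = (z_{α/2} + z_β) · √((σ₁²+σ₂²)/n)
  = (1.645 + 1.036) · √(6926642/461)
  = 2.681 · √15025.3
  = 2.681 · 122.5775
  = 328.6304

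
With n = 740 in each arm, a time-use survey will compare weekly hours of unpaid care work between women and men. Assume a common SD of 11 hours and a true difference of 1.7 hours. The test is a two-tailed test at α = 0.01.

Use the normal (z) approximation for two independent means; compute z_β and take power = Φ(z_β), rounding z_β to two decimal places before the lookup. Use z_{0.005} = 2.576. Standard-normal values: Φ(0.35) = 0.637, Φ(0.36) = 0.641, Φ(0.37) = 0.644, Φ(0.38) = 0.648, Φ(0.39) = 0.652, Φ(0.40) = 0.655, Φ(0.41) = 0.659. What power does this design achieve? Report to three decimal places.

Power ≈ 0.655

z_β = δ·√(n/(σ₁²+σ₂²)) − z_{α/2}
    = 1.7 · √(740/242) − 2.576
    = 1.7 · 1.74867 − 2.576
    = 2.9727 − 2.576 = 0.3967 → 0.40
Power = Φ(0.40) = 0.655.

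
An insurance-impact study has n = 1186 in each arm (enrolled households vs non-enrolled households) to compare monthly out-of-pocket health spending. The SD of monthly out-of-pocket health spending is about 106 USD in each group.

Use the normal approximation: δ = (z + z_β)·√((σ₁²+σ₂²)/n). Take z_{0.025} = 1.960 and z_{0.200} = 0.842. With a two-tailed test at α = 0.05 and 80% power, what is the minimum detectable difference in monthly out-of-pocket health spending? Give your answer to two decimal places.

Minimum detectable difference ≈ 12.20 USD

δ = (z_{α/2} + z_β) · √((σ₁²+σ₂²)/n)
  = (1.960 + 0.842) · √(22472/1186)
  = 2.802 · √18.9477
  = 2.802 · 4.3529
  = 12.1968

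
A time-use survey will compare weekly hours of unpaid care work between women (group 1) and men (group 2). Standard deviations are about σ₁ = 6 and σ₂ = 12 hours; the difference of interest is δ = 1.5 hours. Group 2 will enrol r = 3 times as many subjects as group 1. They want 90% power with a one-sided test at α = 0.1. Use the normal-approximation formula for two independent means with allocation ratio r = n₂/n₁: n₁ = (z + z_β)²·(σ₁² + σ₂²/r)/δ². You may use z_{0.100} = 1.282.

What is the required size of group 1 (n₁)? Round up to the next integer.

n₁ = 246

n₁ = (z_α + z_β)² · (σ₁² + σ₂²/r) / δ²
   = (1.282 + 1.282)² · (6² + 12²/3) / 1.5²
   = 6.5741 · (36 + 48) / 2.25
   = 6.5741 · 84 / 2.25
   = 245.43
Round up → n₁ = 246; n₂ = r·n₁ = 3 × 246 = 738.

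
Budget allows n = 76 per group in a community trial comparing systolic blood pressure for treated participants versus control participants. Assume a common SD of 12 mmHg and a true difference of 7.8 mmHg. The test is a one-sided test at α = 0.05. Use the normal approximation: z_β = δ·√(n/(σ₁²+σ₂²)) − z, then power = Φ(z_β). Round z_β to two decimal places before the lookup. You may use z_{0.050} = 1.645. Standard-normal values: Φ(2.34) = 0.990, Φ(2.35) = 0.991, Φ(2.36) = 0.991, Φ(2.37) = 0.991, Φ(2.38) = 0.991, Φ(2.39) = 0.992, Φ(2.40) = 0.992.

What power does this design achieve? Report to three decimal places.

z_β = δ·√(n/(σ₁²+σ₂²)) − z_α
    = 7.8 · √(76/288) − 1.645
    = 7.8 · 0.51370 − 1.645
    = 4.0069 − 1.645 = 2.3619 → 2.36
Power = Φ(2.36) = 0.991.

Power ≈ 0.991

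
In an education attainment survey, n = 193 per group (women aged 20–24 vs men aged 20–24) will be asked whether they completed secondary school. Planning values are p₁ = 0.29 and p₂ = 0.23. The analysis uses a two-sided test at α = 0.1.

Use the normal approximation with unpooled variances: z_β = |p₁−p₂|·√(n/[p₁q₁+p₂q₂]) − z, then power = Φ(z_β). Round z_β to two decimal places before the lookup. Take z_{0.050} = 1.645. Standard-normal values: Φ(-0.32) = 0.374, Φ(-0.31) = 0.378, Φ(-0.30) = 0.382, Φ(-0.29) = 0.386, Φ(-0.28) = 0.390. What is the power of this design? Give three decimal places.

z_β = |p₁−p₂|·√(n/[p₁q₁+p₂q₂]) − z_{α/2}
    = 0.06 · √(193/0.3830) − 1.645
    = 0.06 · 22.4481 − 1.645
    = 1.3469 − 1.645 = -0.2981 → -0.30
Power = Φ(-0.30) = 0.382.

Power ≈ 0.382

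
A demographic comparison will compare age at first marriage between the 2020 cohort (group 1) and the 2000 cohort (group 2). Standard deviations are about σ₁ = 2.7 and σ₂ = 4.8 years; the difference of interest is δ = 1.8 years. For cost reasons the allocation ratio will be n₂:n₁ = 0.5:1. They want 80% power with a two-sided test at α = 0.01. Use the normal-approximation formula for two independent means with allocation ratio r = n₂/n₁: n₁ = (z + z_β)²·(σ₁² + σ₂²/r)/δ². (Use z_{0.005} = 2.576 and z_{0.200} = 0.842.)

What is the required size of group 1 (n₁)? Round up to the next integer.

n₁ = 193

n₁ = (z_{α/2} + z_β)² · (σ₁² + σ₂²/r) / δ²
   = (2.576 + 0.842)² · (2.7² + 4.8²/0.5) / 1.8²
   = 11.6827 · (7.29 + 46.08) / 3.24
   = 11.6827 · 53.37 / 3.24
   = 192.44
Round up → n₁ = 193; n₂ = r·n₁ = 0.5 × 193 = 97.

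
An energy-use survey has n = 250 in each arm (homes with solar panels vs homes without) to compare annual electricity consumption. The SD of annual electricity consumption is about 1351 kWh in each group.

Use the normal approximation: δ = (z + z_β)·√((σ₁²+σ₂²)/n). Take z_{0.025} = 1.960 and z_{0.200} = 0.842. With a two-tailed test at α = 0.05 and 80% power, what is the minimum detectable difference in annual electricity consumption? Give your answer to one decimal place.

δ = (z_{α/2} + z_β) · √((σ₁²+σ₂²)/n)
  = (1.960 + 0.842) · √(3650402/250)
  = 2.802 · √14601.6
  = 2.802 · 120.8371
  = 338.5856

Minimum detectable difference ≈ 338.6 kWh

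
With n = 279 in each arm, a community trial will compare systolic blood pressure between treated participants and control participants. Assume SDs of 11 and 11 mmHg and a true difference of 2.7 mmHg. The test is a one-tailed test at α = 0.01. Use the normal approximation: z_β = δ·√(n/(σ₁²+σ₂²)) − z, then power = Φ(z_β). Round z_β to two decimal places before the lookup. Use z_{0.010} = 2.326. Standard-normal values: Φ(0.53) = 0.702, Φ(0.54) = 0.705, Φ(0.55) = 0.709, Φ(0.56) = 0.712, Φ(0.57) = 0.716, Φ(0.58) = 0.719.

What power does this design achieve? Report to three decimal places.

z_β = δ·√(n/(σ₁²+σ₂²)) − z_α
    = 2.7 · √(279/242) − 2.326
    = 2.7 · 1.07373 − 2.326
    = 2.8991 − 2.326 = 0.5731 → 0.57
Power = Φ(0.57) = 0.716.

Power ≈ 0.716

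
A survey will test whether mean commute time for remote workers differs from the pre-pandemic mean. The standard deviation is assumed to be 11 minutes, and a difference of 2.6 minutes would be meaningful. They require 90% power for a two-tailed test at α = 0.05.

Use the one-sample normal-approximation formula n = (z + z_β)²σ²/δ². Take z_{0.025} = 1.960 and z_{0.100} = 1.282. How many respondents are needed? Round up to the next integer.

n = 189

n = (z_{α/2} + z_β)² · σ² / δ²
  = (1.960 + 1.282)² · 11² / 2.6²
  = 10.5106 · 121 / 6.76
  = 188.13
Round up → n = 189.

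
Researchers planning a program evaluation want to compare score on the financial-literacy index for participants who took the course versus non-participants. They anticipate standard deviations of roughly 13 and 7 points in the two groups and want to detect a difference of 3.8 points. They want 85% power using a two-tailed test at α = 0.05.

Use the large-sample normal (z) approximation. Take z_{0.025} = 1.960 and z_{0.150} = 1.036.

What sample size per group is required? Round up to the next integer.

n = 136 per group

n = (z_{α/2} + z_β)² · (σ₁² + σ₂²) / δ²
  = (1.960 + 1.036)² · (13² + 7² = 218) / 3.8²
  = 8.9760 · 218 / 14.44
  = 135.51
Round up → n = 136 per group.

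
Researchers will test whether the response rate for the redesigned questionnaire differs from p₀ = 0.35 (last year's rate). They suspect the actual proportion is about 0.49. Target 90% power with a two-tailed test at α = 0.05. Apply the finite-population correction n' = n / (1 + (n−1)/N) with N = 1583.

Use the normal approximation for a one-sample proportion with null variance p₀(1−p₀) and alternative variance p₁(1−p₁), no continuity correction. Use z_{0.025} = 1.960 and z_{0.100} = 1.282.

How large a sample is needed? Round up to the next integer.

n = [z_{α/2}·√(p₀q₀) + z_β·√(p₁q₁)]² / (p₁ − p₀)²
  = [1.960·√(0.35·0.65) + 1.282·√(0.49·0.51)]² / (0.14)²
  = [1.960·0.4770 + 1.282·0.4999]² / 0.0196
  = [1.5757]² / 0.0196
  = 126.68
Finite-population correction (N = 1583): 126.68 / (1 + (126.68 − 1)/1583) = 117.36.
Round up → n = 118.

n = 118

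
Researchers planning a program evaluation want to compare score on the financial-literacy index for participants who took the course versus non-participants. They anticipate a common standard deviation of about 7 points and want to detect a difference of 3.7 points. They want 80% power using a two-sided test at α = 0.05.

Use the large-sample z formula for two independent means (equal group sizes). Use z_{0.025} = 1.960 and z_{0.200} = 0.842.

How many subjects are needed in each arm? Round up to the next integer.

n = (z_{α/2} + z_β)² · (σ₁² + σ₂²) / δ²
  = (1.960 + 0.842)² · (2·7² = 98) / 3.7²
  = 7.8512 · 98 / 13.69
  = 56.20
Round up → n = 57 per group.

n = 57 per group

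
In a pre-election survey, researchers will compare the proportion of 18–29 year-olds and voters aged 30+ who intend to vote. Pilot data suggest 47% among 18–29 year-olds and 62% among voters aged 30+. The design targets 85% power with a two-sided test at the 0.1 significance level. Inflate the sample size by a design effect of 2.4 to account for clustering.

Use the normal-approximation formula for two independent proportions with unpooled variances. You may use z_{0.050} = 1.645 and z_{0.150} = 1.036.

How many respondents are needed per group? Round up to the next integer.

n = (z_{α/2} + z_β)² · [p₁(1−p₁) + p₂(1−p₂)] / (p₁ − p₂)²
  = (1.645 + 1.036)² · (0.47·0.53 + 0.62·0.38) / (-0.15)²
  = (2.681)² · (0.2491 + 0.2356) / 0.0225
  = 7.1878 · 0.4847 / 0.0225
  = 154.84
Design effect: 2.4 × 154.84 = 371.62.
Round up → n = 372 per group.

n = 372 per group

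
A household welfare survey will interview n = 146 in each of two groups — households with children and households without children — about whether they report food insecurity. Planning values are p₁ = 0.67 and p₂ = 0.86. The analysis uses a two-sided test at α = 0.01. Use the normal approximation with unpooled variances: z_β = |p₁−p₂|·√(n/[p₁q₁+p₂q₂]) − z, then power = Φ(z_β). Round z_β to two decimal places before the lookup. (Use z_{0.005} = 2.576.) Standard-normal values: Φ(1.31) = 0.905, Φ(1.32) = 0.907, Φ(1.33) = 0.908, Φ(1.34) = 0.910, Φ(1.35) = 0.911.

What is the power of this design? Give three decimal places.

Power ≈ 0.911

z_β = |p₁−p₂|·√(n/[p₁q₁+p₂q₂]) − z_{α/2}
    = 0.19 · √(146/0.3415) − 2.576
    = 0.19 · 20.6767 − 2.576
    = 3.9286 − 2.576 = 1.3526 → 1.35
Power = Φ(1.35) = 0.911.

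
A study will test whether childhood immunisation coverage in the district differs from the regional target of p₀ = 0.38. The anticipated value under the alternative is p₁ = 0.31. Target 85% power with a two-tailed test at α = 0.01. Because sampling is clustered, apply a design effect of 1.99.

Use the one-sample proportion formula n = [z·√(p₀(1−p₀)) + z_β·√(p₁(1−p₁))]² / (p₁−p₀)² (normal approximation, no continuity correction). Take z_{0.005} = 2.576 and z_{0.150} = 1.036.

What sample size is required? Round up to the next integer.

n = 1215

n = [z_{α/2}·√(p₀q₀) + z_β·√(p₁q₁)]² / (p₁ − p₀)²
  = [2.576·√(0.38·0.62) + 1.036·√(0.31·0.69)]² / (-0.07)²
  = [2.576·0.4854 + 1.036·0.4625]² / 0.0049
  = [1.7295]² / 0.0049
  = 610.44
Design effect: 1.99 × 610.44 = 1214.78.
Round up → n = 1215.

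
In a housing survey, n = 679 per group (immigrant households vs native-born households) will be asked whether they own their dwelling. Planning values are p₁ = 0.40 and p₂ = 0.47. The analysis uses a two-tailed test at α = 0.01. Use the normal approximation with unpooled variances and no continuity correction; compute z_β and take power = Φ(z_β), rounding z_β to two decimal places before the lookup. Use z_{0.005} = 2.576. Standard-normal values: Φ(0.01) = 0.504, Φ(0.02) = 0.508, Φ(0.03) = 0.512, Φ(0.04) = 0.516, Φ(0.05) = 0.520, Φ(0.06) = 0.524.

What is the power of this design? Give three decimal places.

z_β = |p₁−p₂|·√(n/[p₁q₁+p₂q₂]) − z_{α/2}
    = 0.07 · √(679/0.4891) − 2.576
    = 0.07 · 37.2594 − 2.576
    = 2.6082 − 2.576 = 0.0322 → 0.03
Power = Φ(0.03) = 0.512.

Power ≈ 0.512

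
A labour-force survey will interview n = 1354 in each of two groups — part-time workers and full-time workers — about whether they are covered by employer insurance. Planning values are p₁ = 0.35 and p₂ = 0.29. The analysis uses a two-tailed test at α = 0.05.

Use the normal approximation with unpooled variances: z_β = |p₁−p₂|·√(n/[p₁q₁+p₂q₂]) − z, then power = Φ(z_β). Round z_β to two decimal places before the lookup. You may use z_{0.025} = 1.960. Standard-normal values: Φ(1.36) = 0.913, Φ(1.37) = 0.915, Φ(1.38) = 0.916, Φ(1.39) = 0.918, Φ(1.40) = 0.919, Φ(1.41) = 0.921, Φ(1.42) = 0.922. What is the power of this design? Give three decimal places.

Power ≈ 0.918

z_β = |p₁−p₂|·√(n/[p₁q₁+p₂q₂]) − z_{α/2}
    = 0.06 · √(1354/0.4334) − 1.960
    = 0.06 · 55.8940 − 1.960
    = 3.3536 − 1.960 = 1.3936 → 1.39
Power = Φ(1.39) = 0.918.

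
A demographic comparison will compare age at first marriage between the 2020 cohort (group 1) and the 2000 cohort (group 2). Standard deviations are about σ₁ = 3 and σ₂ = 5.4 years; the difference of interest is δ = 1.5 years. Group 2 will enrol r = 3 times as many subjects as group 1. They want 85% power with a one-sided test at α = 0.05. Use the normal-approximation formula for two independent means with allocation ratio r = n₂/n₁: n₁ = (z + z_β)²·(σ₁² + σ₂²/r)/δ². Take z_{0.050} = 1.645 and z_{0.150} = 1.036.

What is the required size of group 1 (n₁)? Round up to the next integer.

n₁ = (z_α + z_β)² · (σ₁² + σ₂²/r) / δ²
   = (1.645 + 1.036)² · (3² + 5.4²/3) / 1.5²
   = 7.1878 · (9 + 9.72) / 2.25
   = 7.1878 · 18.72 / 2.25
   = 59.80
Round up → n₁ = 60; n₂ = r·n₁ = 3 × 60 = 180.

n₁ = 60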